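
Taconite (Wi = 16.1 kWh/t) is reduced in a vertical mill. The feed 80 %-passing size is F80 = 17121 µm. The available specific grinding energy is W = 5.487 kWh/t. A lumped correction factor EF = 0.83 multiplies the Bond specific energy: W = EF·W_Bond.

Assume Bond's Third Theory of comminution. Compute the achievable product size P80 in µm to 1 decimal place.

P80 = 421.6 µm

Bond: W = 10·Wi·(1/√P80 − 1/√F80)
W_Bond = W / EF = 5.487 / 0.83 = 6.6108 kWh/t
⇒ 1/√P80 = W_Bond/(10 Wi) + 1/√F80
  = 6.6108/(10·16.1) + 1/√17121 = 0.041061 + 0.007642 = 0.048704
P80 = (1/0.048704)² = 20.5323² = 421.58 µm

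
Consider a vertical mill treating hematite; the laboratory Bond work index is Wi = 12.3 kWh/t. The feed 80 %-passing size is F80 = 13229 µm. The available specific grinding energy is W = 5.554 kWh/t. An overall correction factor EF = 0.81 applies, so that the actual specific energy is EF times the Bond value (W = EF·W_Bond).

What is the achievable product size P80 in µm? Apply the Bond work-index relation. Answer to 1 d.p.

P80 = 240.8 µm

W = 10 Wi (1/√P80 − 1/√F80)  [Bond]
W_Bond = W / EF = 5.554 / 0.81 = 6.8568 kWh/t
P80^-0.5 = F80^-0.5 + W_Bond/(10 Wi)
  = 6.8568/(10·12.3) + 1/√13229 = 0.055746 + 0.008694 = 0.064441
P80 = (1/0.064441)² = 15.5182² = 240.81 µm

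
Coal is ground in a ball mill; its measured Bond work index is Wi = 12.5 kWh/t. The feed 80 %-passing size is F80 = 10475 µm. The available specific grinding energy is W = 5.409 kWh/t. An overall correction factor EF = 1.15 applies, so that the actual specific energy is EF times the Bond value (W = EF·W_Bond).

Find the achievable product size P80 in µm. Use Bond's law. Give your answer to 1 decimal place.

W = 10 Wi / √P80 − 10 Wi / √F80
W_Bond = W / EF = 5.409 / 1.15 = 4.7035 kWh/t
P80^-0.5 = F80^-0.5 + W_Bond/(10 Wi)
  = 4.7035/(10·12.5) + 1/√10475 = 0.037628 + 0.009771 = 0.047398
P80 = (1/0.047398)² = 21.0977² = 445.11 µm

P80 = 445.1 µm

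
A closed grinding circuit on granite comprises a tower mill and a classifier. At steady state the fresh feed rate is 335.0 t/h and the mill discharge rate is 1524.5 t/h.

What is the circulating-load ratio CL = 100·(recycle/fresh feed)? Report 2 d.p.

CL = 355.07 %

Discharge = new feed + return, hence
R = M − F = 1524.5 − 335.0 = 1189.5 t/h
CL = 100·R/F = 100·1189.5/335.0 = 355.07 %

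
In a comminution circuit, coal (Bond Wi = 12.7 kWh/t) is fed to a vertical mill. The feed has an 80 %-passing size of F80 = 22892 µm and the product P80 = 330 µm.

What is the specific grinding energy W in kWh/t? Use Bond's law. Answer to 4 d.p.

W = 10·Wi·(P80^(-½) − F80^(-½))
1/√330 = 0.055048;  1/√22892 = 0.006609
W = 10·12.7·(0.055048 − 0.006609) = 6.1517 kWh/t

W = 6.1517 kWh/t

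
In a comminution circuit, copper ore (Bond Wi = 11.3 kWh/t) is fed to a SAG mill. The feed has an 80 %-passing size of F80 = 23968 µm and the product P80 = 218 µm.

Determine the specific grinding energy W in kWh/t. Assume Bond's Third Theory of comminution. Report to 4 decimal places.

W = 6.9234 kWh/t

Bond:  W = 10 Wi (1/√P − 1/√F)
1/√218 = 0.067729;  1/√23968 = 0.006459
W = 10·11.3·(0.067729 − 0.006459) = 6.9234 kWh/t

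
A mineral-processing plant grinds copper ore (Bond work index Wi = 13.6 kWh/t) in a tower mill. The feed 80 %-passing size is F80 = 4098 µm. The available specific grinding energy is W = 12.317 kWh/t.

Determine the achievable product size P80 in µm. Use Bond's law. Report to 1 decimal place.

W = 10·Wi·[P80^(−½) − F80^(−½)]
⇒ 1/√P80 = W/(10·Wi) + 1/√F80
  = 12.3170/(10·13.6) + 1/√4098 = 0.090566 + 0.015621 = 0.106187
P80 = (1/0.106187)² = 9.4173² = 88.69 µm

P80 = 88.7 µm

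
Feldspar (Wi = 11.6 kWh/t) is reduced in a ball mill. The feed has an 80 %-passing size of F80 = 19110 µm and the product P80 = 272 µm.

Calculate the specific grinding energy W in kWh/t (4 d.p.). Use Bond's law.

W = 10 Wi (P80^-0.5 − F80^-0.5)
1/√272 = 0.060634;  1/√19110 = 0.007234
W = 10·11.6·(0.060634 − 0.007234) = 6.1944 kWh/t

W = 6.1944 kWh/t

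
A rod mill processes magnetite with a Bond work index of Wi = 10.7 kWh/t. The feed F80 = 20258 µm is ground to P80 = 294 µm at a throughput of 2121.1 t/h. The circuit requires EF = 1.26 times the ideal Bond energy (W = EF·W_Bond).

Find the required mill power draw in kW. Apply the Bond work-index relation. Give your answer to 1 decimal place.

P = 14668.7 kW

W = 10 Wi (1/√P80 − 1/√F80)  [Bond]
W = 10·10.7·(1/√294 − 1/√20258) = 10·10.7·(0.051295) = 5.4886 kWh/t
With EF = 1.26: W = 5.4886·1.26 = 6.9156 kWh/t
Mill draw = 6.9156 × 2121.1 = 14668.7 kW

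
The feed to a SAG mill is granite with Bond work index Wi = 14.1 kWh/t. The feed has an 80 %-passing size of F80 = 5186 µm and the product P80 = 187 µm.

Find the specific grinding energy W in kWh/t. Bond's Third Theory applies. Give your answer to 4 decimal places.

W_Bond = 10·Wi·(1/√P₈₀ − 1/√F₈₀)
1/√187 = 0.073127;  1/√5186 = 0.013886
W = 10·14.1·(0.073127 − 0.013886) = 8.3530 kWh/t

W = 8.3530 kWh/t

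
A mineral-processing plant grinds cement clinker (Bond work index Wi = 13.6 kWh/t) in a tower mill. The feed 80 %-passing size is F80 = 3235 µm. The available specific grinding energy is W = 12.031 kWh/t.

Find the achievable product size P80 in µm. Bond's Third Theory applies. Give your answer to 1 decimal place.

P80 = 88.9 µm

W_Bond = 10·Wi·(1/√P₈₀ − 1/√F₈₀)
1/√P80 = 1/√F80 + W/(10·Wi)
  = 12.0310/(10·13.6) + 1/√3235 = 0.088463 + 0.017582 = 0.106045
P80 = (1/0.106045)² = 9.4300² = 88.92 µm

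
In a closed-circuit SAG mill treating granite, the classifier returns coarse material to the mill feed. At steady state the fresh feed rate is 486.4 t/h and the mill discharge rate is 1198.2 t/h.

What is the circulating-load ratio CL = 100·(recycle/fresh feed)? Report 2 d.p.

M = F + R at steady state, so:
R = M − F = 1198.2 − 486.4 = 711.8 t/h
CL = 100·R/F = 100·711.8/486.4 = 146.34 %

CL = 146.34 %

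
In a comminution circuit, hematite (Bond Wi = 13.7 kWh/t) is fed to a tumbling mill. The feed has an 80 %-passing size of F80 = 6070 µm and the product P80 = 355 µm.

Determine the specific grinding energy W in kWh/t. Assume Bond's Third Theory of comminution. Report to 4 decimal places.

W = 5.5128 kWh/t

W = 10·Wi·(P80^(-½) − F80^(-½))
1/√355 = 0.053074;  1/√6070 = 0.012835
W = 10·13.7·(0.053074 − 0.012835) = 5.5128 kWh/t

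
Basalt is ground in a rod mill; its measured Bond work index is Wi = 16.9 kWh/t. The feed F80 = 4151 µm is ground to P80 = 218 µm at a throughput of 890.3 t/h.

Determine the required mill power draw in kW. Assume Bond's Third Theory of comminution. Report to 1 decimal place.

Bond:  W = 10 Wi (1/√P − 1/√F)
W = 10·16.9·(1/√218 − 1/√4151) = 10·16.9·(0.052207) = 8.8231 kWh/t
P = W·T = 8.8231·890.3 = 7855.2 kW

P = 7855.2 kW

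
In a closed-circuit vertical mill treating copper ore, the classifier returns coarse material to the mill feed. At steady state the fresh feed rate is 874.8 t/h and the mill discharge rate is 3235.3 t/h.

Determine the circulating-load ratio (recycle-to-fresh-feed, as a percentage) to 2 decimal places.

CL = 269.83 %

Discharge = new feed + return, hence
R = M − F = 3235.3 − 874.8 = 2360.5 t/h
CL = 100·R/F = 100·2360.5/874.8 = 269.83 %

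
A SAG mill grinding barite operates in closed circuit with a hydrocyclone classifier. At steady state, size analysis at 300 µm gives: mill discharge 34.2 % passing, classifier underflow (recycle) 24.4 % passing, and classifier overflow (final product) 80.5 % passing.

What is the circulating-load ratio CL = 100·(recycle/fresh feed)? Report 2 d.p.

CL = 472.45 %

Mass balance on the −300 µm fraction:
d + r·d = r·u + o → r(d−u) = o−d
r = (80.5 − 34.2)/(34.2 − 24.4) = 46.3/9.8 = 4.7245
CL = 100·r = 472.45 %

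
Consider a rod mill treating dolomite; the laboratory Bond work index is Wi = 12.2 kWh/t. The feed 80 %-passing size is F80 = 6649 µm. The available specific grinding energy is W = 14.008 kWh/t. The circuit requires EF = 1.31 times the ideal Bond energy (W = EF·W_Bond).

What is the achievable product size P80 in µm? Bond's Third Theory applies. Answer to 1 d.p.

W = 10 Wi (P80^-0.5 − F80^-0.5)
W_Bond = W / EF = 14.008 / 1.31 = 10.6931 kWh/t
1/√P80 = 1/√F80 + W_Bond/(10·Wi)
  = 10.6931/(10·12.2) + 1/√6649 = 0.087649 + 0.012264 = 0.099912
P80 = (1/0.099912)² = 10.0088² = 100.18 µm

P80 = 100.2 µm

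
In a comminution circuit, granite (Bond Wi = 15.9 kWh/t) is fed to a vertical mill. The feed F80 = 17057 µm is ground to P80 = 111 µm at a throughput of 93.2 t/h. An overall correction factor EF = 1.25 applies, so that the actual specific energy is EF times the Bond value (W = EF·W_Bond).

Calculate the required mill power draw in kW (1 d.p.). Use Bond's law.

W_Bond = 10·Wi·(1/√P₈₀ − 1/√F₈₀)
W = 10·15.9·(1/√111 − 1/√17057) = 10·15.9·(0.087259) = 13.8742 kWh/t
Apply correction: 13.8742 × 1.25 = 17.3427 kWh/t
Mill draw = 17.3427 × 93.2 = 1616.3 kW

P = 1616.3 kW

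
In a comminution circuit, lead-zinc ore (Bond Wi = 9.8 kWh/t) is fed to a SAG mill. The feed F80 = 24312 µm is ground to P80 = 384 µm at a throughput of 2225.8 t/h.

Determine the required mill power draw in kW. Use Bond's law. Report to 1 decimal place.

W = 10 Wi / √P80 − 10 Wi / √F80
W = 10·9.8·(1/√384 − 1/√24312) = 10·9.8·(0.044618) = 4.3725 kWh/t
P_mill = W·ṁ = 4.3725·2225.8 = 9732.4 kW

P = 9732.4 kW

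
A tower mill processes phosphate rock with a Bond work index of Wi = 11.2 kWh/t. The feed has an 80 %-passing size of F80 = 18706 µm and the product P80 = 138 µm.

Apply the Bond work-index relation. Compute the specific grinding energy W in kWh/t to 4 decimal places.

W = 10 Wi / √P80 − 10 Wi / √F80
1/√138 = 0.085126;  1/√18706 = 0.007312
W = 10·11.2·(0.085126 − 0.007312) = 8.7152 kWh/t

W = 8.7152 kWh/t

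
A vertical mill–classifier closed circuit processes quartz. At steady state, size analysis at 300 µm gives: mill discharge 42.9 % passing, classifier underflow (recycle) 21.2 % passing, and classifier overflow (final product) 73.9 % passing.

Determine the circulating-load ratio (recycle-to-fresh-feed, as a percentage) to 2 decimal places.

CL = 142.86 %

Two-product formula at 300 µm:
Fd + Rd = Ru + Fo ⇒ R/F = (o−d)/(d−u)
r = (73.9 − 42.9)/(42.9 − 21.2) = 31.0/21.7 = 1.4286
CL = 100·r = 142.86 %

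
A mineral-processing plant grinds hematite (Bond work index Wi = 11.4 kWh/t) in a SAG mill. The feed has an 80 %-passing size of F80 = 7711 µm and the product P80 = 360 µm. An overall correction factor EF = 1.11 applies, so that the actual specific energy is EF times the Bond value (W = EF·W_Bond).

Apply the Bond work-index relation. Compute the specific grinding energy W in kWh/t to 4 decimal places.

W = 5.2282 kWh/t

Bond:  W = 10 Wi (1/√P − 1/√F)
1/√360 = 0.052705;  1/√7711 = 0.011388
W = 10·11.4·(0.052705 − 0.011388) = 4.7101 kWh/t
With EF = 1.11: W = 4.7101·1.11 = 5.2282 kWh/t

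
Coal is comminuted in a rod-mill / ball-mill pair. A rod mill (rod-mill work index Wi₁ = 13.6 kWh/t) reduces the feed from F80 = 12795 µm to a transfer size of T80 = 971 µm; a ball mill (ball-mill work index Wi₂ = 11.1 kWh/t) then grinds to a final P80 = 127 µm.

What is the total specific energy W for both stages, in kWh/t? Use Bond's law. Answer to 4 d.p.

W = 9.4496 kWh/t

Bond:  W = 10 Wi (1/√P − 1/√F)
Stage 1 (12795→971 µm, Wi₁=13.6): W₁ = 10·13.6·(0.032092 − 0.008841) = 3.1621 kWh/t
Stage 2 (971→127 µm, Wi₂=11.1): W₂ = 10·11.1·(0.088736 − 0.032092) = 6.2875 kWh/t
W = W₁ + W₂ = 3.1621 + 6.2875 = 9.4496 kWh/t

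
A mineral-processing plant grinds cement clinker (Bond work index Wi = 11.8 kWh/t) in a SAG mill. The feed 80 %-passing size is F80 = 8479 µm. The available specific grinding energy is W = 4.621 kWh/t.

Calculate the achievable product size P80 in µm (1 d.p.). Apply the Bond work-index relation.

W = 10 Wi (1/√P80 − 1/√F80)  [Bond]
⇒ 1/√P80 = W/(10 Wi) + 1/√F80
  = 4.6210/(10·11.8) + 1/√8479 = 0.039161 + 0.010860 = 0.050021
P80 = (1/0.050021)² = 19.9916² = 399.66 µm

P80 = 399.7 µm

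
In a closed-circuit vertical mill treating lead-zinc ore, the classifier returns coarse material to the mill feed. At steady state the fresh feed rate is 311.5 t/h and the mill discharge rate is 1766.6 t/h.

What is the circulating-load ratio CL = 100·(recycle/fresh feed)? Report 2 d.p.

Steady state: M = F + R.
R = M − F = 1766.6 − 311.5 = 1455.1 t/h
CL = 100·R/F = 100·1455.1/311.5 = 467.13 %

CL = 467.13 %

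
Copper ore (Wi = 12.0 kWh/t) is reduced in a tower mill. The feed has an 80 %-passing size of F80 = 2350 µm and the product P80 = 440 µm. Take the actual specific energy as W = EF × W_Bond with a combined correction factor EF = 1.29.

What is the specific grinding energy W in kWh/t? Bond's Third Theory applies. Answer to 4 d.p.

W = 4.1865 kWh/t

W = 10·Wi·(P80^(-½) − F80^(-½))
1/√440 = 0.047673;  1/√2350 = 0.020628
W = 10·12.0·(0.047673 − 0.020628) = 3.2454 kWh/t
Apply correction: 3.2454 × 1.29 = 4.1865 kWh/t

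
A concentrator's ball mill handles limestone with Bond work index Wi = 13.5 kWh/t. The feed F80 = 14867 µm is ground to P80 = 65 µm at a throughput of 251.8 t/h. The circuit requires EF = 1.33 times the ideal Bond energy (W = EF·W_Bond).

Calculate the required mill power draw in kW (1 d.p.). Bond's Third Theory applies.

P = 5236.9 kW

Bond:  W = 10 Wi (1/√P − 1/√F)
W = 10·13.5·(1/√65 − 1/√14867) = 10·13.5·(0.115833) = 15.6375 kWh/t
Corrected W = EF·W_Bond = 1.33·15.6375 = 20.7979 kWh/t
Mill draw = 20.7979 × 251.8 = 5236.9 kW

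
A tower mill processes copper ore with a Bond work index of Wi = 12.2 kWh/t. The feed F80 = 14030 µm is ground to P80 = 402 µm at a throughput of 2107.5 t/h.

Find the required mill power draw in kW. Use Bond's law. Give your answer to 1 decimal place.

P = 10653.0 kW

W_Bond = 10·Wi·(1/√P₈₀ − 1/√F₈₀)
W = 10·12.2·(1/√402 − 1/√14030) = 10·12.2·(0.041433) = 5.0548 kWh/t
P_mill = W·ṁ = 5.0548·2107.5 = 10653.0 kW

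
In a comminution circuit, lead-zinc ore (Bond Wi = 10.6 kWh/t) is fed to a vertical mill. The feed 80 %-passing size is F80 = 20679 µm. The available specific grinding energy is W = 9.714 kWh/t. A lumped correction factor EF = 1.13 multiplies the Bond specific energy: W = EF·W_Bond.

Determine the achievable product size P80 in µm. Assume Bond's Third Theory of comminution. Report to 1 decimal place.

W = 10·Wi·(P80^(-½) − F80^(-½))
W_Bond = W / EF = 9.714 / 1.13 = 8.5965 kWh/t
⇒ 1/√P80 = W_Bond/(10 Wi) + 1/√F80
  = 8.5965/(10·10.6) + 1/√20679 = 0.081099 + 0.006954 = 0.088053
P80 = (1/0.088053)² = 11.3568² = 128.98 µm

P80 = 129.0 µm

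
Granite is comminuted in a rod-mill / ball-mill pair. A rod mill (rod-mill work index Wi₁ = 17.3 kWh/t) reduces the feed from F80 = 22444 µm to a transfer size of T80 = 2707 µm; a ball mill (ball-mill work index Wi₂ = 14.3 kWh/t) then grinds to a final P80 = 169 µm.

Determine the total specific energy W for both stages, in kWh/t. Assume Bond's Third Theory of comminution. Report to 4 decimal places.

W = 10 Wi (P80^-0.5 − F80^-0.5)
Stage 1 (22444→2707 µm, Wi₁=17.3): W₁ = 10·17.3·(0.019220 − 0.006675) = 2.1703 kWh/t
Stage 2 (2707→169 µm, Wi₂=14.3): W₂ = 10·14.3·(0.076923 − 0.019220) = 8.2515 kWh/t
W = W₁ + W₂ = 2.1703 + 8.2515 = 10.4218 kWh/t

W = 10.4218 kWh/t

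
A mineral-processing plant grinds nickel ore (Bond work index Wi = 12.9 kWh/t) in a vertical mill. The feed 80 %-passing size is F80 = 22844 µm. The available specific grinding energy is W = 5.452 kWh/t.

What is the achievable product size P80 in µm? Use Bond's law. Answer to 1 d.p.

P80 = 418.5 µm

Bond:  W = 10 Wi (1/√P − 1/√F)
P80^-0.5 = F80^-0.5 + W/(10 Wi)
  = 5.4520/(10·12.9) + 1/√22844 = 0.042264 + 0.006616 = 0.048880
P80 = (1/0.048880)² = 20.4583² = 418.54 µm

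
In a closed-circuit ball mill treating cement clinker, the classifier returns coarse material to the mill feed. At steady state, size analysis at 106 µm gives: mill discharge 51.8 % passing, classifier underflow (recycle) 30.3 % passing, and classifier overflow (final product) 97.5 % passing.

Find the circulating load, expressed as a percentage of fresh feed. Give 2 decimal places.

Balance %-passing 106 µm (r = R/F):
d + r·d = r·u + o → r(d−u) = o−d
r = (97.5 − 51.8)/(51.8 − 30.3) = 45.7/21.5 = 2.1256
CL = 100·r = 212.56 %

CL = 212.56 %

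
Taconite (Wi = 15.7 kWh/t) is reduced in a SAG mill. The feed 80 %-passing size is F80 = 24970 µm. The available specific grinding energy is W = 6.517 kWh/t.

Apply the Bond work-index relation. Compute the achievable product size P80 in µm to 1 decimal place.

W = 10 Wi / √P80 − 10 Wi / √F80
1/√P80 = 1/√F80 + W/(10·Wi)
  = 6.5170/(10·15.7) + 1/√24970 = 0.041510 + 0.006328 = 0.047838
P80 = (1/0.047838)² = 20.9039² = 436.97 µm

P80 = 437.0 µm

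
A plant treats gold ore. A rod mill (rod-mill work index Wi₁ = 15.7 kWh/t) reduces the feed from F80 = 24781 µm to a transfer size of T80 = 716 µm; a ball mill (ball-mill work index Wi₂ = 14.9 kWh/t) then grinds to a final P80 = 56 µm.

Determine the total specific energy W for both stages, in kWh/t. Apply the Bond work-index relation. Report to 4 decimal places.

W = 19.2126 kWh/t

W = 10·Wi·[P80^(−½) − F80^(−½)]
Stage 1 (24781→716 µm, Wi₁=15.7): W₁ = 10·15.7·(0.037372 − 0.006352) = 4.8700 kWh/t
Stage 2 (716→56 µm, Wi₂=14.9): W₂ = 10·14.9·(0.133631 − 0.037372) = 14.3426 kWh/t
W = W₁ + W₂ = 4.8700 + 14.3426 = 19.2126 kWh/t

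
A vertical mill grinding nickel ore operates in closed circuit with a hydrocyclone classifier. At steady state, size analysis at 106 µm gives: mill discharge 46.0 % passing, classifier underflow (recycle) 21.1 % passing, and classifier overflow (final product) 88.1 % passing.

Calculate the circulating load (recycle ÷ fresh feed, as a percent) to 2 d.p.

Let r = R/F. Size balance at 106 µm:
(1+r)·d = r·u + o ⇒ r = (o−d)/(d−u)
r = (88.1 − 46.0)/(46.0 − 21.1) = 42.1/24.9 = 1.6908
CL = 100·r = 169.08 %

CL = 169.08 %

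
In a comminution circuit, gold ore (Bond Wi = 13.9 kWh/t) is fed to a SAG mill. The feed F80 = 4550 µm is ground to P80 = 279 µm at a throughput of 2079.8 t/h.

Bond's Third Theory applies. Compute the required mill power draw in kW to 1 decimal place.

W = 10·Wi·[P80^(−½) − F80^(−½)]
W = 10·13.9·(1/√279 − 1/√4550) = 10·13.9·(0.045043) = 6.2610 kWh/t
Mill draw = 6.2610 × 2079.8 = 13021.7 kW

P = 13021.7 kW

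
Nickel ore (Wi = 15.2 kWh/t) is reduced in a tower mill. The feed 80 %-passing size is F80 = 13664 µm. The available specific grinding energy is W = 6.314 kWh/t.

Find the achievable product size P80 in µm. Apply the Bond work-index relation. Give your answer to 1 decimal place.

P80 = 398.5 µm

W_Bond = 10·Wi·(1/√P₈₀ − 1/√F₈₀)
P80^-0.5 = F80^-0.5 + W/(10 Wi)
  = 6.3140/(10·15.2) + 1/√13664 = 0.041539 + 0.008555 = 0.050094
P80 = (1/0.050094)² = 19.9624² = 398.50 µm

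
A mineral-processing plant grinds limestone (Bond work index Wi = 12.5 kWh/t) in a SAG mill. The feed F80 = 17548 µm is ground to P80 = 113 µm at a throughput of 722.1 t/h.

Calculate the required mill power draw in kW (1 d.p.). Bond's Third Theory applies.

P = 7809.8 kW

Bond:  W = 10 Wi (1/√P − 1/√F)
W = 10·12.5·(1/√113 − 1/√17548) = 10·12.5·(0.086523) = 10.8154 kWh/t
Power = W × throughput = 10.8154 kWh/t × 722.1 t/h = 7809.8 kW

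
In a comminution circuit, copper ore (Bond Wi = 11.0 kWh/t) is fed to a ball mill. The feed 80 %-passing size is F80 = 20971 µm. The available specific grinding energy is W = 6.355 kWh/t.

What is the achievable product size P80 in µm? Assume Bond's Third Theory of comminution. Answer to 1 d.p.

Bond:  W = 10 Wi (1/√P − 1/√F)
P80^-0.5 = F80^-0.5 + W/(10 Wi)
  = 6.3550/(10·11.0) + 1/√20971 = 0.057773 + 0.006905 = 0.064678
P80 = (1/0.064678)² = 15.4612² = 239.05 µm

P80 = 239.0 µm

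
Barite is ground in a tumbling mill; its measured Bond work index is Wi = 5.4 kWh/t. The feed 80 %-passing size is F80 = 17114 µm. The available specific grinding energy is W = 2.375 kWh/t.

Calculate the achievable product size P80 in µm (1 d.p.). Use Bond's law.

P80 = 375.2 µm

W = 10 Wi / √P80 − 10 Wi / √F80
1/√P80 = 1/√F80 + W/(10·Wi)
  = 2.3750/(10·5.4) + 1/√17114 = 0.043981 + 0.007644 = 0.051626
P80 = (1/0.051626)² = 19.3703² = 375.21 µm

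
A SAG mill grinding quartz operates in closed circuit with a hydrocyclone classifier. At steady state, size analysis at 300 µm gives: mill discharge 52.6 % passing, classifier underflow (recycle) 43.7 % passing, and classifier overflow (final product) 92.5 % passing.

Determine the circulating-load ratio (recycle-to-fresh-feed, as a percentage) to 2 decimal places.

Two-product formula at 300 µm:
Fd + Rd = Ru + Fo ⇒ R/F = (o−d)/(d−u)
r = (92.5 − 52.6)/(52.6 − 43.7) = 39.9/8.9 = 4.4831
CL = 100·r = 448.31 %

CL = 448.31 %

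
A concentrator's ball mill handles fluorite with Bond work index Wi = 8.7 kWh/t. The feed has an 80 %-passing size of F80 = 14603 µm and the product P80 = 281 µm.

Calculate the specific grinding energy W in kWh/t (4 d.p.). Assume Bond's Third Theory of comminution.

W = 10 Wi (1/√P80 − 1/√F80)  [Bond]
1/√281 = 0.059655;  1/√14603 = 0.008275
W = 10·8.7·(0.059655 − 0.008275) = 4.4700 kWh/t

W = 4.4700 kWh/t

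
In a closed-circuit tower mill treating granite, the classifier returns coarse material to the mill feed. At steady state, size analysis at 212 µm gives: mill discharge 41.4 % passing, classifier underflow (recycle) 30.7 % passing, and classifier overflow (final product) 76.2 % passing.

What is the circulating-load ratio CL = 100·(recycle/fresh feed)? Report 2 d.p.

CL = 325.23 %

Classifier node, passing 212 µm:
d + r·d = r·u + o → r(d−u) = o−d
r = (76.2 − 41.4)/(41.4 − 30.7) = 34.8/10.7 = 3.2523
CL = 100·r = 325.23 %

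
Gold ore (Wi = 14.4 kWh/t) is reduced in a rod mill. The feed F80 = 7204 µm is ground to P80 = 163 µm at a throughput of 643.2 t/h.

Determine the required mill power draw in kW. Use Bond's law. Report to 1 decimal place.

P = 6163.4 kW

W_Bond = 10·Wi·(1/√P₈₀ − 1/√F₈₀)
W = 10·14.4·(1/√163 − 1/√7204) = 10·14.4·(0.066544) = 9.5824 kWh/t
P_mill = W·ṁ = 9.5824·643.2 = 6163.4 kW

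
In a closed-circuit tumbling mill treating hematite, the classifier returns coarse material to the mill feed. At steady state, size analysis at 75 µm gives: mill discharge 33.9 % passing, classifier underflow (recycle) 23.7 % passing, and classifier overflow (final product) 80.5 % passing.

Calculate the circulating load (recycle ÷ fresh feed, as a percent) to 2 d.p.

Classifier node, passing 75 µm:
r = (o − d)/(d − u)
r = (80.5 − 33.9)/(33.9 − 23.7) = 46.6/10.2 = 4.5686
CL = 100·r = 456.86 %

CL = 456.86 %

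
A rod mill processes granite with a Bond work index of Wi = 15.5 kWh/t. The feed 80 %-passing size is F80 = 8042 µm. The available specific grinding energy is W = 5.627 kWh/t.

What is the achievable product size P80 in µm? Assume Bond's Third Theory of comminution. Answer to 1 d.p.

P80 = 444.1 µm

W = 10 Wi (1/√P80 − 1/√F80)  [Bond]
1/√P80 = 1/√F80 + W/(10·Wi)
  = 5.6270/(10·15.5) + 1/√8042 = 0.036303 + 0.011151 = 0.047454
P80 = (1/0.047454)² = 21.0729² = 444.07 µm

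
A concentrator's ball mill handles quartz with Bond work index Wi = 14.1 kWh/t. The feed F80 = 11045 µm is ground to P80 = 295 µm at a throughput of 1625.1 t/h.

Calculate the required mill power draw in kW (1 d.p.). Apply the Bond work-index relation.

P = 11160.7 kW

W = 10·Wi·(P80^(-½) − F80^(-½))
W = 10·14.1·(1/√295 − 1/√11045) = 10·14.1·(0.048707) = 6.8677 kWh/t
P = W·T = 6.8677·1625.1 = 11160.7 kW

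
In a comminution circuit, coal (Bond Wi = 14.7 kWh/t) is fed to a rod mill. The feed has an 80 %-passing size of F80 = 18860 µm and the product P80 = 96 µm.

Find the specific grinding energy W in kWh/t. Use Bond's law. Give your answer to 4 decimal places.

W = 13.9327 kWh/t

Bond: W = 10·Wi·(1/√P80 − 1/√F80)
1/√96 = 0.102062;  1/√18860 = 0.007282
W = 10·14.7·(0.102062 − 0.007282) = 13.9327 kWh/t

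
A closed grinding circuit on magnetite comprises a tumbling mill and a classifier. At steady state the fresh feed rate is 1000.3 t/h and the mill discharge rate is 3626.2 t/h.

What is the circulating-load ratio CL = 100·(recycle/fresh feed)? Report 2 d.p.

CL = 262.51 %

Steady state: M = F + R.
R = M − F = 3626.2 − 1000.3 = 2625.9 t/h
CL = 100·R/F = 100·2625.9/1000.3 = 262.51 %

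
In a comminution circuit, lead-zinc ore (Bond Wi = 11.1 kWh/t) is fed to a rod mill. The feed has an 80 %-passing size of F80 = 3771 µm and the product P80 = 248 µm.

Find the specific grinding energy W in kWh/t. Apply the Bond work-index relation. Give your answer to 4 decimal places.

W = 5.2409 kWh/t

W = 10 Wi (P80^-0.5 − F80^-0.5)
1/√248 = 0.063500;  1/√3771 = 0.016284
W = 10·11.1·(0.063500 − 0.016284) = 5.2409 kWh/t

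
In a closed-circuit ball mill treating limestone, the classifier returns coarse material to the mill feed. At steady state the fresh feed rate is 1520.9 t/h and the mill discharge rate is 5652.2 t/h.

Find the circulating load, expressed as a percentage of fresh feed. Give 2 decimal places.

CL = 271.64 %

Mill node: discharge = fresh + recycle.
R = M − F = 5652.2 − 1520.9 = 4131.3 t/h
CL = 100·R/F = 100·4131.3/1520.9 = 271.64 %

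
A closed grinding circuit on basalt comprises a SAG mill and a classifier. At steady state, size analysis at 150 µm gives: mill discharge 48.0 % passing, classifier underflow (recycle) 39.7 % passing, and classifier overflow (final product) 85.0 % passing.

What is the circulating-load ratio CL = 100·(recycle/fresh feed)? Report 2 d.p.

Mass balance on the −150 µm fraction:
r = (o − d)/(d − u)
r = (85.0 − 48.0)/(48.0 − 39.7) = 37.0/8.3 = 4.4578
CL = 100·r = 445.78 %

CL = 445.78 %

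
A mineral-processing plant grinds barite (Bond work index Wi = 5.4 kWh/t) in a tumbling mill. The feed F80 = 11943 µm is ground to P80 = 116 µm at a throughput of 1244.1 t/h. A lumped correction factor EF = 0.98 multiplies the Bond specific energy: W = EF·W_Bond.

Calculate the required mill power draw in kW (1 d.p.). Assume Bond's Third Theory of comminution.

P = 5510.4 kW

W_Bond = 10·Wi·(1/√P₈₀ − 1/√F₈₀)
W = 10·5.4·(1/√116 − 1/√11943) = 10·5.4·(0.083697) = 4.5196 kWh/t
Apply correction: 4.5196 × 0.98 = 4.4293 kWh/t
Power = W × throughput = 4.4293 kWh/t × 1244.1 t/h = 5510.4 kW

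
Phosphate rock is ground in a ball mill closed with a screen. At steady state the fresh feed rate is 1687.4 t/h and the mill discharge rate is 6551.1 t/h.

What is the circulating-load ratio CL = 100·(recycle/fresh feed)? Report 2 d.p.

Discharge = new feed + return, hence
R = M − F = 6551.1 − 1687.4 = 4863.7 t/h
CL = 100·R/F = 100·4863.7/1687.4 = 288.24 %

CL = 288.24 %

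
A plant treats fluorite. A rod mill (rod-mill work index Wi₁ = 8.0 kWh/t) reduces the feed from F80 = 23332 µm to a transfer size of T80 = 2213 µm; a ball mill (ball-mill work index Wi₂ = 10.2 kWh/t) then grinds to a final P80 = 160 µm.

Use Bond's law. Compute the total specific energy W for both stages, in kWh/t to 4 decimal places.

Bond: W = 10·Wi·(1/√P80 − 1/√F80)
Stage 1 (23332→2213 µm, Wi₁=8.0): W₁ = 10·8.0·(0.021257 − 0.006547) = 1.1769 kWh/t
Stage 2 (2213→160 µm, Wi₂=10.2): W₂ = 10·10.2·(0.079057 − 0.021257) = 5.8956 kWh/t
W = W₁ + W₂ = 1.1769 + 5.8956 = 7.0724 kWh/t

W = 7.0724 kWh/t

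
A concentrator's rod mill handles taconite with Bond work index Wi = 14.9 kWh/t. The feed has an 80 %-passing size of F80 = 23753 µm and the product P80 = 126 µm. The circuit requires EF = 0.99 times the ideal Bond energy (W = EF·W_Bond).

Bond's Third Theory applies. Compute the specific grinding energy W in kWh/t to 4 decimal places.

W = 12.1841 kWh/t

W_Bond = 10·Wi·(1/√P₈₀ − 1/√F₈₀)
1/√126 = 0.089087;  1/√23753 = 0.006488
W = 10·14.9·(0.089087 − 0.006488) = 12.3072 kWh/t
W_actual = 0.99 × 12.3072 = 12.1841 kWh/t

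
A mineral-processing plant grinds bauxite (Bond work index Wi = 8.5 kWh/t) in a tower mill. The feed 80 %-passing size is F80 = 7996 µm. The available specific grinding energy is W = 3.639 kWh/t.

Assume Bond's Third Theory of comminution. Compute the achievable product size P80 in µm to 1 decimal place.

W = 10 Wi (1/√P80 − 1/√F80)  [Bond]
P80^-0.5 = F80^-0.5 + W/(10 Wi)
  = 3.6390/(10·8.5) + 1/√7996 = 0.042812 + 0.011183 = 0.053995
P80 = (1/0.053995)² = 18.5203² = 343.00 µm

P80 = 343.0 µm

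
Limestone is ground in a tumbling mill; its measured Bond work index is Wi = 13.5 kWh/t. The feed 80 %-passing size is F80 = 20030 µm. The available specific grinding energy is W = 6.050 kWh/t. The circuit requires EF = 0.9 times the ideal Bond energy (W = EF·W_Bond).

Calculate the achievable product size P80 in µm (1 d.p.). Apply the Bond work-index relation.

P80 = 309.3 µm

W = 10 Wi (P80^-0.5 − F80^-0.5)
W_Bond = W / EF = 6.050 / 0.9 = 6.7222 kWh/t
1/√P80 = 1/√F80 + W_Bond/(10·Wi)
  = 6.7222/(10·13.5) + 1/√20030 = 0.049794 + 0.007066 = 0.056860
P80 = (1/0.056860)² = 17.5871² = 309.30 µm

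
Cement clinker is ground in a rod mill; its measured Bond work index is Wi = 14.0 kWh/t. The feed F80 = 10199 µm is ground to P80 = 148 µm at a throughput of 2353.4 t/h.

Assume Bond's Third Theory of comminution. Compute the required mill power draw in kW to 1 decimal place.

P = 23820.3 kW

W = 10·Wi·(P80^(-½) − F80^(-½))
W = 10·14.0·(1/√148 − 1/√10199) = 10·14.0·(0.072298) = 10.1217 kWh/t
Power = W × throughput = 10.1217 kWh/t × 2353.4 t/h = 23820.3 kW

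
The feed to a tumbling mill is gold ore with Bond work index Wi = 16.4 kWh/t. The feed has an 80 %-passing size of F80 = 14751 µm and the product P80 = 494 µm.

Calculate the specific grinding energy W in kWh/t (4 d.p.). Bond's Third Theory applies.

W = 6.0284 kWh/t

W = 10·Wi·[P80^(−½) − F80^(−½)]
1/√494 = 0.044992;  1/√14751 = 0.008234
W = 10·16.4·(0.044992 − 0.008234) = 6.0284 kWh/t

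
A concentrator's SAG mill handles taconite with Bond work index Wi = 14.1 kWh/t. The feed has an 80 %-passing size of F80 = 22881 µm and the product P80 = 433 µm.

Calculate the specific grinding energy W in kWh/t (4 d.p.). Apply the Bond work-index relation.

W = 5.8439 kWh/t

W = 10 Wi (1/√P80 − 1/√F80)  [Bond]
1/√433 = 0.048057;  1/√22881 = 0.006611
W = 10·14.1·(0.048057 − 0.006611) = 5.8439 kWh/t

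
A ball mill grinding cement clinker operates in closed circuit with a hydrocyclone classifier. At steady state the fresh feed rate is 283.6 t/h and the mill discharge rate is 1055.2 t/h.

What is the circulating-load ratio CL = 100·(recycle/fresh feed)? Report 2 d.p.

CL = 272.07 %

Discharge = new feed + return, hence
R = M − F = 1055.2 − 283.6 = 771.6 t/h
CL = 100·R/F = 100·771.6/283.6 = 272.07 %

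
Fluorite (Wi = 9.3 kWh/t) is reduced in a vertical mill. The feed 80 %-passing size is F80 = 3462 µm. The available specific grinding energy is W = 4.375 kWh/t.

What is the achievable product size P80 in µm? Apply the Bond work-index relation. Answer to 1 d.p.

P80 = 243.8 µm

W = 10 Wi (1/√P80 − 1/√F80)  [Bond]
⇒ 1/√P80 = W/(10·Wi) + 1/√F80
  = 4.3750/(10·9.3) + 1/√3462 = 0.047043 + 0.016996 = 0.064039
P80 = (1/0.064039)² = 15.6156² = 243.85 µm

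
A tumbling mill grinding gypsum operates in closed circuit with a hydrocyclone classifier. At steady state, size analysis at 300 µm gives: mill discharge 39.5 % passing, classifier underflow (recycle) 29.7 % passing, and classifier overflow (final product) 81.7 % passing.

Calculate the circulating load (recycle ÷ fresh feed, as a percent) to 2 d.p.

Classifier node, passing 300 µm:
(1+r)·d = r·u + o ⇒ r = (o−d)/(d−u)
r = (81.7 − 39.5)/(39.5 − 29.7) = 42.2/9.8 = 4.3061
CL = 100·r = 430.61 %

CL = 430.61 %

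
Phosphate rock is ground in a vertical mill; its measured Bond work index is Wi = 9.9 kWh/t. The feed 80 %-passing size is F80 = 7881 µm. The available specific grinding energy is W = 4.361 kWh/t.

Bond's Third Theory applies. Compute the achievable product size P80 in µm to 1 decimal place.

Bond:  W = 10 Wi (1/√P − 1/√F)
P80^(−½) = W/(10 Wi) + F80^(−½)
  = 4.3610/(10·9.9) + 1/√7881 = 0.044051 + 0.011264 = 0.055315
P80 = (1/0.055315)² = 18.0783² = 326.82 µm

P80 = 326.8 µm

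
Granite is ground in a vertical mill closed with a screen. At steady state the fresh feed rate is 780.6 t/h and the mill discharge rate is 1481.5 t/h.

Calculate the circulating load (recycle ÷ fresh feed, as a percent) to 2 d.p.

Discharge = new feed + return, hence
R = M − F = 1481.5 − 780.6 = 700.9 t/h
CL = 100·R/F = 100·700.9/780.6 = 89.79 %

CL = 89.79 %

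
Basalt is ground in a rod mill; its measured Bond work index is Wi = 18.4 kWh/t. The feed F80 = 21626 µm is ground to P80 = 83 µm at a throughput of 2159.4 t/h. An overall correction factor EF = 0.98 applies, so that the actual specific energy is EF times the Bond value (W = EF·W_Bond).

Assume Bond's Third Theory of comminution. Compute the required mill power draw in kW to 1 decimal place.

W = 10 Wi (P80^-0.5 − F80^-0.5)
W = 10·18.4·(1/√83 − 1/√21626) = 10·18.4·(0.102964) = 18.9454 kWh/t
With EF = 0.98: W = 18.9454·0.98 = 18.5665 kWh/t
P_mill = W·ṁ = 18.5665·2159.4 = 40092.5 kW

P = 40092.5 kW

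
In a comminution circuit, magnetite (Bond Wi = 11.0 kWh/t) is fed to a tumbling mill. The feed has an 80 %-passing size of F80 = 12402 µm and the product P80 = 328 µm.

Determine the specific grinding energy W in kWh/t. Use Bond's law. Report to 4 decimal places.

W = 5.0860 kWh/t

W = 10 Wi (P80^-0.5 − F80^-0.5)
1/√328 = 0.055216;  1/√12402 = 0.008980
W = 10·11.0·(0.055216 − 0.008980) = 5.0860 kWh/t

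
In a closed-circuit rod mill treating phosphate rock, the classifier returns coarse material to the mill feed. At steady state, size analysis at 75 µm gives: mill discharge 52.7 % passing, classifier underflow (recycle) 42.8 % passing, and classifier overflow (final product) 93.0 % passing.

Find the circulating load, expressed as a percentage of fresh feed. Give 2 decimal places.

CL = 407.07 %

Mass balance on the −75 µm fraction:
d + r·d = r·u + o → r(d−u) = o−d
r = (93.0 − 52.7)/(52.7 − 42.8) = 40.3/9.9 = 4.0707
CL = 100·r = 407.07 %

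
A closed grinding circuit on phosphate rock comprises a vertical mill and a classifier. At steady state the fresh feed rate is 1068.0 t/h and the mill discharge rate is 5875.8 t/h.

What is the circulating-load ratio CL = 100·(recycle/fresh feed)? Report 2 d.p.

M = F + R at steady state, so:
R = M − F = 5875.8 − 1068.0 = 4807.8 t/h
CL = 100·R/F = 100·4807.8/1068.0 = 450.17 %

CL = 450.17 %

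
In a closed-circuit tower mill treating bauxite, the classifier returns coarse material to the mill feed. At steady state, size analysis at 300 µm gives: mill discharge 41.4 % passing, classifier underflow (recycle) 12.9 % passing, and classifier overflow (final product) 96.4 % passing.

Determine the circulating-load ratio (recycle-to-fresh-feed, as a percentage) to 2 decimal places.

CL = 192.98 %

Classifier node, passing 300 µm:
Fd + Rd = Ru + Fo ⇒ R/F = (o−d)/(d−u)
r = (96.4 − 41.4)/(41.4 − 12.9) = 55.0/28.5 = 1.9298
CL = 100·r = 192.98 %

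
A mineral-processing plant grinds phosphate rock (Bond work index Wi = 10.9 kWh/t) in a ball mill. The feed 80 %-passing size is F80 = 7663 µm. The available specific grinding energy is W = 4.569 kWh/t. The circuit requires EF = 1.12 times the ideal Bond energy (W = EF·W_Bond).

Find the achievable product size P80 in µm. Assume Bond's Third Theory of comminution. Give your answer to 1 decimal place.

W = 10·Wi·[P80^(−½) − F80^(−½)]
W_Bond = W / EF = 4.569 / 1.12 = 4.0795 kWh/t
P80^-0.5 = F80^-0.5 + W_Bond/(10 Wi)
  = 4.0795/(10·10.9) + 1/√7663 = 0.037426 + 0.011424 = 0.048850
P80 = (1/0.048850)² = 20.4709² = 419.06 µm

P80 = 419.1 µm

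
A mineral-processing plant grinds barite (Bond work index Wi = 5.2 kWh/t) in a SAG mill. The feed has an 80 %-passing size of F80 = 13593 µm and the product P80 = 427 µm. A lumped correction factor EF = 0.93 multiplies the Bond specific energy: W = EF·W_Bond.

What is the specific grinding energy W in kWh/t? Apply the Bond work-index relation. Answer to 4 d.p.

W = 1.9255 kWh/t

W_Bond = 10·Wi·(1/√P₈₀ − 1/√F₈₀)
1/√427 = 0.048393;  1/√13593 = 0.008577
W = 10·5.2·(0.048393 − 0.008577) = 2.0704 kWh/t
With EF = 0.93: W = 2.0704·0.93 = 1.9255 kWh/t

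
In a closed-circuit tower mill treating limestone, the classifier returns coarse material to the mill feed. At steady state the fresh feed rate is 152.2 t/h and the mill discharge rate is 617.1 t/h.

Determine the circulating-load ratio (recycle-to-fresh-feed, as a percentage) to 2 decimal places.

CL = 305.45 %

Steady state: M = F + R.
R = M − F = 617.1 − 152.2 = 464.9 t/h
CL = 100·R/F = 100·464.9/152.2 = 305.45 %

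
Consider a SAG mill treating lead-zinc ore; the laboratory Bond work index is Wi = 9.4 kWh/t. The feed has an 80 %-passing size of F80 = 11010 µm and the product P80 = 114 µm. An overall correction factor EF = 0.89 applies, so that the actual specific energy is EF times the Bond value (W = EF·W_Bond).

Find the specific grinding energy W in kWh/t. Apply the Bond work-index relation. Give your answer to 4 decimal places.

W = 10 Wi / √P80 − 10 Wi / √F80
1/√114 = 0.093659;  1/√11010 = 0.009530
W = 10·9.4·(0.093659 − 0.009530) = 7.9081 kWh/t
Apply correction: 7.9081 × 0.89 = 7.0382 kWh/t

W = 7.0382 kWh/t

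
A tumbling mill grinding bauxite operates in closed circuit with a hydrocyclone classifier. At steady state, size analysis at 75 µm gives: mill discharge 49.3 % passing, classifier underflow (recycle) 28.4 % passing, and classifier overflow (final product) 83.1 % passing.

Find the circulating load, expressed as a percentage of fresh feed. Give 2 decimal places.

CL = 161.72 %

Two-product formula at 75 µm:
Fd + Rd = Ru + Fo ⇒ R/F = (o−d)/(d−u)
r = (83.1 − 49.3)/(49.3 − 28.4) = 33.8/20.9 = 1.6172
CL = 100·r = 161.72 %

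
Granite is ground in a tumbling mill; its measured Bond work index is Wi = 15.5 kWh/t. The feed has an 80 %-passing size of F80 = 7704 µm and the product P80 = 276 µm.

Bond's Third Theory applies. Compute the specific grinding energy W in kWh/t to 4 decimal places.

Bond: W = 10·Wi·(1/√P80 − 1/√F80)
1/√276 = 0.060193;  1/√7704 = 0.011393
W = 10·15.5·(0.060193 − 0.011393) = 7.5640 kWh/t

W = 7.5640 kWh/t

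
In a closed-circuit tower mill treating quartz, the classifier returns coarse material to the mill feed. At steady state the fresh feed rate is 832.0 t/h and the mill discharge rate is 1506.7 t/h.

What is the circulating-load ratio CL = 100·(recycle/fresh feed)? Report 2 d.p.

CL = 81.09 %

M = F + R at steady state, so:
R = M − F = 1506.7 − 832.0 = 674.7 t/h
CL = 100·R/F = 100·674.7/832.0 = 81.09 %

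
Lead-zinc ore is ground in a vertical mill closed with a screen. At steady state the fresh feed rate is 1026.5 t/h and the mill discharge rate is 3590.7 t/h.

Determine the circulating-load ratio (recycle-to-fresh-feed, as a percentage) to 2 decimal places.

CL = 249.80 %

Steady state: M = F + R.
R = M − F = 3590.7 − 1026.5 = 2564.2 t/h
CL = 100·R/F = 100·2564.2/1026.5 = 249.80 %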